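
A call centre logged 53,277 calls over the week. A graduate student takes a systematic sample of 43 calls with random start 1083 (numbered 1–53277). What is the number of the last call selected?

53121

k = 53277/43 = 1239
43rd selection = r + (43−1)·k = 1083 + 42×1239 = 1083 + 52038 = 53121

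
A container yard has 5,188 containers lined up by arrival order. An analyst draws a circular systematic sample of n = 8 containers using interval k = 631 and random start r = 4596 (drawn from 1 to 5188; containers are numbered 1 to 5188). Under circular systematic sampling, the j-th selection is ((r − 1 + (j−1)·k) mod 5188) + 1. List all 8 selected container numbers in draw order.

4596, 39, 670, 1301, 1932, 2563, 3194, 3825

Selection 1: 4596
Selection 2: 4596 + 631 = 5227 → 5227 − 5188 = 39
Selection 3: 39 + 631 = 670
Selection 4: 670 + 631 = 1301
Selection 5: 1301 + 631 = 1932
Selection 6: 1932 + 631 = 2563
Selection 7: 2563 + 631 = 3194
Selection 8: 3194 + 631 = 3825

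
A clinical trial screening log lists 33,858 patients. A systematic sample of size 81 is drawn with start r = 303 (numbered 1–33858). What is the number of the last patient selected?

33743

k = 33858/81 = 418
81st selection = r + (81−1)·k = 303 + 80×418 = 303 + 33440 = 33743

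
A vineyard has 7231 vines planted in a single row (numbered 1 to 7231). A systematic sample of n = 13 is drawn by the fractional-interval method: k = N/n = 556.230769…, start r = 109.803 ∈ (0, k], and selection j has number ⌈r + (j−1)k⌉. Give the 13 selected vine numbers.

j=1: r + 0k = 109.803 → ⌈·⌉ = 110
j=2: r + 1k = 666.033769… → ⌈·⌉ = 667
j=3: r + 2k = 1222.264538… → ⌈·⌉ = 1223
j=4: r + 3k = 1778.495307… → ⌈·⌉ = 1779
j=5: r + 4k = 2334.726076… → ⌈·⌉ = 2335
j=6: r + 5k = 2890.956846… → ⌈·⌉ = 2891
j=7: r + 6k = 3447.187615… → ⌈·⌉ = 3448
j=8: r + 7k = 4003.418384… → ⌈·⌉ = 4004
j=9: r + 8k = 4559.649153… → ⌈·⌉ = 4560
j=10: r + 9k = 5115.879923… → ⌈·⌉ = 5116
j=11: r + 10k = 5672.110692… → ⌈·⌉ = 5673
j=12: r + 11k = 6228.341461… → ⌈·⌉ = 6229
j=13: r + 12k = 6784.572230… → ⌈·⌉ = 6785

110, 667, 1223, 1779, 2335, 2891, 3448, 4004, 4560, 5116, 5673, 6229, 6785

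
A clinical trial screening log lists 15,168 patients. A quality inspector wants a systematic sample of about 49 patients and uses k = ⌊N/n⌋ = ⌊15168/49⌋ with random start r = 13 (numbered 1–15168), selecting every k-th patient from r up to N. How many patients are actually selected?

50

k = ⌊15168/49⌋ = 309
Achieved size = ⌊(15168 − 13)/309⌋ + 1 = ⌊15155/309⌋ + 1 = 49 + 1 = 50
(last selection: 13 + 49×309 = 15154 ≤ 15168; next would be 15463 > 15168)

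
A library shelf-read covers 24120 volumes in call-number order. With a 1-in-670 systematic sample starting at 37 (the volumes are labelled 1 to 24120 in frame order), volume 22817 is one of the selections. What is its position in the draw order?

35

k = 670
position = (22817 − 37)/670 + 1 = 22780/670 + 1 = 34 + 1 = 35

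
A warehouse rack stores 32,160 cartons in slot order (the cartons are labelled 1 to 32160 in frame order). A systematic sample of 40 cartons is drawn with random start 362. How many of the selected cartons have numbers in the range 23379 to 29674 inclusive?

8

k = 32160/40 = 804
First selection ≥ 23379: 362 + ⌈(23379−362)/804⌉·804 = 362 + 29×804 = 23678
Last selection ≤ 29674: 362 + ⌊(29674−362)/804⌋·804 = 362 + 36×804 = 29306
Count = 36 − 29 + 1 = 8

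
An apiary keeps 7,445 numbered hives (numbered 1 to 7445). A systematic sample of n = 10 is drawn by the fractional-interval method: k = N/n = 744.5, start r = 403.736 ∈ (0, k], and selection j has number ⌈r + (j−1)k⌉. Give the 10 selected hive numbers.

404, 1149, 1893, 2638, 3382, 4127, 4871, 5616, 6360, 7105

j=1: r + 0k = 403.736 → ⌈·⌉ = 404
j=2: r + 1k = 1148.236 → ⌈·⌉ = 1149
j=3: r + 2k = 1892.736 → ⌈·⌉ = 1893
j=4: r + 3k = 2637.236 → ⌈·⌉ = 2638
j=5: r + 4k = 3381.736 → ⌈·⌉ = 3382
j=6: r + 5k = 4126.236 → ⌈·⌉ = 4127
j=7: r + 6k = 4870.736 → ⌈·⌉ = 4871
j=8: r + 7k = 5615.236 → ⌈·⌉ = 5616
j=9: r + 8k = 6359.736 → ⌈·⌉ = 6360
j=10: r + 9k = 7104.236 → ⌈·⌉ = 7105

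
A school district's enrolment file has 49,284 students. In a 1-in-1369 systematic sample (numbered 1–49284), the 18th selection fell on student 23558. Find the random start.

k = 1369
r = 23558 − (18−1)×1369 = 23558 − 23273 = 285

285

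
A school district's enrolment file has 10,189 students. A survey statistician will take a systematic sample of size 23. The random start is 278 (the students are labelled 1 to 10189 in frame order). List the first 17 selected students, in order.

k = N/n = 10189/23 = 443
student 1: 278
student 2: 278 + 443 = 721
student 3: 721 + 443 = 1164
student 4: 1164 + 443 = 1607
student 5: 1607 + 443 = 2050
student 6: 2050 + 443 = 2493
student 7: 2493 + 443 = 2936
student 8: 2936 + 443 = 3379
student 9: 3379 + 443 = 3822
student 10: 3822 + 443 = 4265
student 11: 4265 + 443 = 4708
student 12: 4708 + 443 = 5151
student 13: 5151 + 443 = 5594
student 14: 5594 + 443 = 6037
student 15: 6037 + 443 = 6480
student 16: 6480 + 443 = 6923
student 17: 6923 + 443 = 7366

278, 721, 1164, 1607, 2050, 2493, 2936, 3379, 3822, 4265, 4708, 5151, 5594, 6037, 6480, 6923, 7366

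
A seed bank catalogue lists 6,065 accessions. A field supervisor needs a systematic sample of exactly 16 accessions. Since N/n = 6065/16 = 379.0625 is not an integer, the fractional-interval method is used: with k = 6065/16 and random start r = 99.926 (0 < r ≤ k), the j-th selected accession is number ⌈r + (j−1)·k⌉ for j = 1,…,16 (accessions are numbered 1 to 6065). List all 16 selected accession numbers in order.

j=1: r + 0k = 99.926 → ⌈·⌉ = 100
j=2: r + 1k = 478.9885 → ⌈·⌉ = 479
j=3: r + 2k = 858.051 → ⌈·⌉ = 859
j=4: r + 3k = 1237.1135 → ⌈·⌉ = 1238
j=5: r + 4k = 1616.176 → ⌈·⌉ = 1617
j=6: r + 5k = 1995.2385 → ⌈·⌉ = 1996
j=7: r + 6k = 2374.301 → ⌈·⌉ = 2375
j=8: r + 7k = 2753.3635 → ⌈·⌉ = 2754
j=9: r + 8k = 3132.426 → ⌈·⌉ = 3133
j=10: r + 9k = 3511.4885 → ⌈·⌉ = 3512
j=11: r + 10k = 3890.551 → ⌈·⌉ = 3891
j=12: r + 11k = 4269.6135 → ⌈·⌉ = 4270
j=13: r + 12k = 4648.676 → ⌈·⌉ = 4649
j=14: r + 13k = 5027.7385 → ⌈·⌉ = 5028
j=15: r + 14k = 5406.801 → ⌈·⌉ = 5407
j=16: r + 15k = 5785.8635 → ⌈·⌉ = 5786

100, 479, 859, 1238, 1617, 1996, 2375, 2754, 3133, 3512, 3891, 4270, 4649, 5028, 5407, 5786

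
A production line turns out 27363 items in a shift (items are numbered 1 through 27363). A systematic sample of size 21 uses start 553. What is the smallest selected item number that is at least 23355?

k = 27363/21 = 1303
Steps past start: ⌈(23355 − 553)/1303⌉ = ⌈22802/1303⌉ = 18
Selected item: 553 + 18×1303 = 24007

24007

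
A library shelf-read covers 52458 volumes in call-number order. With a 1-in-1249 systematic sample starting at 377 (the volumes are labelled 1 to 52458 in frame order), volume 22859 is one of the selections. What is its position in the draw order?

k = 1249
position = (22859 − 377)/1249 + 1 = 22482/1249 + 1 = 18 + 1 = 19

19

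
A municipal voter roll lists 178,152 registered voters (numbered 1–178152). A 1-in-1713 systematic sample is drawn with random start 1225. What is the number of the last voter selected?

177664

k = 1713
104th selection = r + (104−1)·k = 1225 + 103×1713 = 1225 + 176439 = 177664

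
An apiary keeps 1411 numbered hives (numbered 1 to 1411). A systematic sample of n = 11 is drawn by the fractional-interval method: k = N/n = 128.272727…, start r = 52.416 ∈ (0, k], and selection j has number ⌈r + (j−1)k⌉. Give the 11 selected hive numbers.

53, 181, 309, 438, 566, 694, 823, 951, 1079, 1207, 1336

j=1: r + 0k = 52.416 → ⌈·⌉ = 53
j=2: r + 1k = 180.688727… → ⌈·⌉ = 181
j=3: r + 2k = 308.961454… → ⌈·⌉ = 309
j=4: r + 3k = 437.234181… → ⌈·⌉ = 438
j=5: r + 4k = 565.506909… → ⌈·⌉ = 566
j=6: r + 5k = 693.779636… → ⌈·⌉ = 694
j=7: r + 6k = 822.052363… → ⌈·⌉ = 823
j=8: r + 7k = 950.325090… → ⌈·⌉ = 951
j=9: r + 8k = 1078.597818… → ⌈·⌉ = 1079
j=10: r + 9k = 1206.870545… → ⌈·⌉ = 1207
j=11: r + 10k = 1335.143272… → ⌈·⌉ = 1336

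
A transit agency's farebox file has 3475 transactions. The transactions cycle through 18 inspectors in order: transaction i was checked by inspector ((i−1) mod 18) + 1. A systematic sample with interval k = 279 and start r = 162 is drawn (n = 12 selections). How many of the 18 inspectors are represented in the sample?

2

Consecutive selections differ by k = 279, so their inspector numbers differ by 279 mod 18 = 9.
gcd(279, 18) = 9, so the sample visits 18/9 = 2 distinct residues mod 18.
Start 162 is inspector 18; the inspectors hit are 9, 18.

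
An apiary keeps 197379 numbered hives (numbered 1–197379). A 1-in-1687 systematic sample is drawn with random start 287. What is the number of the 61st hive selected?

k = 1687
61st selection = r + (61−1)·k = 287 + 60×1687 = 287 + 101220 = 101507

101507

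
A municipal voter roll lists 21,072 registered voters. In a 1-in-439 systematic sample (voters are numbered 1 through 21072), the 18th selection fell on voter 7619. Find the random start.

156

k = 439
r = 7619 − (18−1)×439 = 7619 − 7463 = 156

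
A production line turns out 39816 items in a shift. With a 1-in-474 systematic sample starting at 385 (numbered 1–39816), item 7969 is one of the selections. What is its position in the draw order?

17

k = 474
position = (7969 − 385)/474 + 1 = 7584/474 + 1 = 16 + 1 = 17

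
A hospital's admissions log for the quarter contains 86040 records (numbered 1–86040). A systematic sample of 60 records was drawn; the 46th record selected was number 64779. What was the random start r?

249

k = 86040/60 = 1434
r = 64779 − (46−1)×1434 = 64779 − 64530 = 249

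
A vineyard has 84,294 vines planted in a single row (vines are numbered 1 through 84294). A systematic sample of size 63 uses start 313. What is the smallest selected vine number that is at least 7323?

k = 84294/63 = 1338
Steps past start: ⌈(7323 − 313)/1338⌉ = ⌈7010/1338⌉ = 6
Selected vine: 313 + 6×1338 = 8341

8341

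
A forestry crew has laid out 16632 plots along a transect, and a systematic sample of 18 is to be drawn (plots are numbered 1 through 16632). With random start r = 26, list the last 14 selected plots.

k = N/n = 16632/18 = 924
5th selection = 26 + 4×924 = 3722
6th: 3722 + 924 = 4646
7th: 4646 + 924 = 5570
8th: 5570 + 924 = 6494
9th: 6494 + 924 = 7418
10th: 7418 + 924 = 8342
11th: 8342 + 924 = 9266
12th: 9266 + 924 = 10190
13th: 10190 + 924 = 11114
14th: 11114 + 924 = 12038
15th: 12038 + 924 = 12962
16th: 12962 + 924 = 13886
17th: 13886 + 924 = 14810
18th: 14810 + 924 = 15734

3722, 4646, 5570, 6494, 7418, 8342, 9266, 10190, 11114, 12038, 12962, 13886, 14810, 15734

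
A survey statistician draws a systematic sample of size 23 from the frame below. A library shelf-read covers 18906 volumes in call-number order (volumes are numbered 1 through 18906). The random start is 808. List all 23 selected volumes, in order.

k = N/n = 18906/23 = 822
volume 1: 808
volume 2: 808 + 822 = 1630
volume 3: 1630 + 822 = 2452
volume 4: 2452 + 822 = 3274
volume 5: 3274 + 822 = 4096
volume 6: 4096 + 822 = 4918
volume 7: 4918 + 822 = 5740
volume 8: 5740 + 822 = 6562
volume 9: 6562 + 822 = 7384
volume 10: 7384 + 822 = 8206
volume 11: 8206 + 822 = 9028
volume 12: 9028 + 822 = 9850
volume 13: 9850 + 822 = 10672
volume 14: 10672 + 822 = 11494
volume 15: 11494 + 822 = 12316
volume 16: 12316 + 822 = 13138
volume 17: 13138 + 822 = 13960
volume 18: 13960 + 822 = 14782
volume 19: 14782 + 822 = 15604
volume 20: 15604 + 822 = 16426
volume 21: 16426 + 822 = 17248
volume 22: 17248 + 822 = 18070
volume 23: 18070 + 822 = 18892

808, 1630, 2452, 3274, 4096, 4918, 5740, 6562, 7384, 8206, 9028, 9850, 10672, 11494, 12316, 13138, 13960, 14782, 15604, 16426, 17248, 18070, 18892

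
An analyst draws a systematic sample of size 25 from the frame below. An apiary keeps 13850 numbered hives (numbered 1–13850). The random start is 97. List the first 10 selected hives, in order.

k = N/n = 13850/25 = 554
hive 1: 97
hive 2: 97 + 554 = 651
hive 3: 651 + 554 = 1205
hive 4: 1205 + 554 = 1759
hive 5: 1759 + 554 = 2313
hive 6: 2313 + 554 = 2867
hive 7: 2867 + 554 = 3421
hive 8: 3421 + 554 = 3975
hive 9: 3975 + 554 = 4529
hive 10: 4529 + 554 = 5083

97, 651, 1205, 1759, 2313, 2867, 3421, 3975, 4529, 5083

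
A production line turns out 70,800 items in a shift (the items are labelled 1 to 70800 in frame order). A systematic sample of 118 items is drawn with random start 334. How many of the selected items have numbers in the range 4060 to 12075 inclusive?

k = 70800/118 = 600
First selection ≥ 4060: 334 + ⌈(4060−334)/600⌉·600 = 334 + 7×600 = 4534
Last selection ≤ 12075: 334 + ⌊(12075−334)/600⌋·600 = 334 + 19×600 = 11734
Count = 19 − 7 + 1 = 13

13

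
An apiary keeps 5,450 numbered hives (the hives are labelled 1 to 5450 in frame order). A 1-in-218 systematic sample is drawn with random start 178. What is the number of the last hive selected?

k = 218
25th selection = r + (25−1)·k = 178 + 24×218 = 178 + 5232 = 5410

5410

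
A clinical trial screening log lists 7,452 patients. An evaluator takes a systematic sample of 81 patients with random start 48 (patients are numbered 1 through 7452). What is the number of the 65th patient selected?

k = 7452/81 = 92
65th selection = r + (65−1)·k = 48 + 64×92 = 48 + 5888 = 5936

5936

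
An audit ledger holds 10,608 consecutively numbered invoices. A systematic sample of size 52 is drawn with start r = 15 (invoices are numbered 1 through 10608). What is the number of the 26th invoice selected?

k = 10608/52 = 204
26th selection = r + (26−1)·k = 15 + 25×204 = 15 + 5100 = 5115

5115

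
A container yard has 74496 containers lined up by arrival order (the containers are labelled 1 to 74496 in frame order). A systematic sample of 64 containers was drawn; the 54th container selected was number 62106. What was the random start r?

414

k = 74496/64 = 1164
r = 62106 − (54−1)×1164 = 62106 − 61692 = 414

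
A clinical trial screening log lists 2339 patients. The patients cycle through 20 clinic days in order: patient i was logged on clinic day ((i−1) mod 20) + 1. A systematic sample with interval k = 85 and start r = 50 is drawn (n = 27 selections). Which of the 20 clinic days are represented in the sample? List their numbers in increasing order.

Consecutive selections differ by k = 85, so their clinic day numbers differ by 85 mod 20 = 5.
gcd(85, 20) = 5, so the sample visits 20/5 = 4 distinct residues mod 20.
Start 50 is clinic day 10; the clinic days hit are 5, 10, 15, 20.

5, 10, 15, 20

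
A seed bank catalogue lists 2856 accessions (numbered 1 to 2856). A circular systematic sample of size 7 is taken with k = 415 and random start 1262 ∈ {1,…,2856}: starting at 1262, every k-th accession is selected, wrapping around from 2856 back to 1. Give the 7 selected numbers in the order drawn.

Selection 1: 1262
Selection 2: 1262 + 415 = 1677
Selection 3: 1677 + 415 = 2092
Selection 4: 2092 + 415 = 2507
Selection 5: 2507 + 415 = 2922 → 2922 − 2856 = 66
Selection 6: 66 + 415 = 481
Selection 7: 481 + 415 = 896

1262, 1677, 2092, 2507, 66, 481, 896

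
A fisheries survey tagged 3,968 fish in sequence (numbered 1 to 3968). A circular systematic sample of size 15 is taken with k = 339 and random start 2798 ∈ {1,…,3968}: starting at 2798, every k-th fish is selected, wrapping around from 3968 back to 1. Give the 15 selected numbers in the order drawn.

2798, 3137, 3476, 3815, 186, 525, 864, 1203, 1542, 1881, 2220, 2559, 2898, 3237, 3576

Selection 1: 2798
Selection 2: 2798 + 339 = 3137
Selection 3: 3137 + 339 = 3476
Selection 4: 3476 + 339 = 3815
Selection 5: 3815 + 339 = 4154 → 4154 − 3968 = 186
Selection 6: 186 + 339 = 525
Selection 7: 525 + 339 = 864
Selection 8: 864 + 339 = 1203
Selection 9: 1203 + 339 = 1542
Selection 10: 1542 + 339 = 1881
Selection 11: 1881 + 339 = 2220
Selection 12: 2220 + 339 = 2559
Selection 13: 2559 + 339 = 2898
Selection 14: 2898 + 339 = 3237
Selection 15: 3237 + 339 = 3576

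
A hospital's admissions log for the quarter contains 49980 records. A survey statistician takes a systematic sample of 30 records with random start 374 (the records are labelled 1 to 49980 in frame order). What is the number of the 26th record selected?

42024

k = 49980/30 = 1666
26th selection = r + (26−1)·k = 374 + 25×1666 = 374 + 41650 = 42024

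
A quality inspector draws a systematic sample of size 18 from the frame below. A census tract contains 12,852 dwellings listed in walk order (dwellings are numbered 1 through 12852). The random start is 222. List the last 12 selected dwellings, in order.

k = N/n = 12852/18 = 714
7th selection = 222 + 6×714 = 4506
8th: 4506 + 714 = 5220
9th: 5220 + 714 = 5934
10th: 5934 + 714 = 6648
11th: 6648 + 714 = 7362
12th: 7362 + 714 = 8076
13th: 8076 + 714 = 8790
14th: 8790 + 714 = 9504
15th: 9504 + 714 = 10218
16th: 10218 + 714 = 10932
17th: 10932 + 714 = 11646
18th: 11646 + 714 = 12360

4506, 5220, 5934, 6648, 7362, 8076, 8790, 9504, 10218, 10932, 11646, 12360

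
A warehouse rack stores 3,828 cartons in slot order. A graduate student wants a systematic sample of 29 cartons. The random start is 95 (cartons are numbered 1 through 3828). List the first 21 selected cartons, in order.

95, 227, 359, 491, 623, 755, 887, 1019, 1151, 1283, 1415, 1547, 1679, 1811, 1943, 2075, 2207, 2339, 2471, 2603, 2735

k = N/n = 3828/29 = 132
carton 1: 95
carton 2: 95 + 132 = 227
carton 3: 227 + 132 = 359
carton 4: 359 + 132 = 491
carton 5: 491 + 132 = 623
carton 6: 623 + 132 = 755
carton 7: 755 + 132 = 887
carton 8: 887 + 132 = 1019
carton 9: 1019 + 132 = 1151
carton 10: 1151 + 132 = 1283
carton 11: 1283 + 132 = 1415
carton 12: 1415 + 132 = 1547
carton 13: 1547 + 132 = 1679
carton 14: 1679 + 132 = 1811
carton 15: 1811 + 132 = 1943
carton 16: 1943 + 132 = 2075
carton 17: 2075 + 132 = 2207
carton 18: 2207 + 132 = 2339
carton 19: 2339 + 132 = 2471
carton 20: 2471 + 132 = 2603
carton 21: 2603 + 132 = 2735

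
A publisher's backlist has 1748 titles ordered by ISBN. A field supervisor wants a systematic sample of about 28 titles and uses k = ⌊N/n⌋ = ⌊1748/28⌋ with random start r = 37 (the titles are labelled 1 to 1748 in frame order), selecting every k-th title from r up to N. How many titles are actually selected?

k = ⌊1748/28⌋ = 62
Achieved size = ⌊(1748 − 37)/62⌋ + 1 = ⌊1711/62⌋ + 1 = 27 + 1 = 28
(last selection: 37 + 27×62 = 1711 ≤ 1748; next would be 1773 > 1748)

28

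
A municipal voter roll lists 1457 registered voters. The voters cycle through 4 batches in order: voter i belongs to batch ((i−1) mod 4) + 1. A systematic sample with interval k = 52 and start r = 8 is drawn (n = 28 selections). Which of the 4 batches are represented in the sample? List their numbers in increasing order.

4

Consecutive selections differ by k = 52, so their batch numbers differ by 52 mod 4 = 0.
gcd(52, 4) = 4, so the sample visits 4/4 = 1 distinct residues mod 4.
Start 8 is batch 4; the batches hit are 4.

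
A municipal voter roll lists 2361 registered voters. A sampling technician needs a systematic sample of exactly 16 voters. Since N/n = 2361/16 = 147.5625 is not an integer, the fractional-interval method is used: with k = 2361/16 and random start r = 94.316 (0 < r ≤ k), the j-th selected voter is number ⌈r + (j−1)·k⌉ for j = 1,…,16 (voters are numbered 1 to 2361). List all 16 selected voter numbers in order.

j=1: r + 0k = 94.316 → ⌈·⌉ = 95
j=2: r + 1k = 241.8785 → ⌈·⌉ = 242
j=3: r + 2k = 389.441 → ⌈·⌉ = 390
j=4: r + 3k = 537.0035 → ⌈·⌉ = 538
j=5: r + 4k = 684.566 → ⌈·⌉ = 685
j=6: r + 5k = 832.1285 → ⌈·⌉ = 833
j=7: r + 6k = 979.691 → ⌈·⌉ = 980
j=8: r + 7k = 1127.2535 → ⌈·⌉ = 1128
j=9: r + 8k = 1274.816 → ⌈·⌉ = 1275
j=10: r + 9k = 1422.3785 → ⌈·⌉ = 1423
j=11: r + 10k = 1569.941 → ⌈·⌉ = 1570
j=12: r + 11k = 1717.5035 → ⌈·⌉ = 1718
j=13: r + 12k = 1865.066 → ⌈·⌉ = 1866
j=14: r + 13k = 2012.6285 → ⌈·⌉ = 2013
j=15: r + 14k = 2160.191 → ⌈·⌉ = 2161
j=16: r + 15k = 2307.7535 → ⌈·⌉ = 2308

95, 242, 390, 538, 685, 833, 980, 1128, 1275, 1423, 1570, 1718, 1866, 2013, 2161, 2308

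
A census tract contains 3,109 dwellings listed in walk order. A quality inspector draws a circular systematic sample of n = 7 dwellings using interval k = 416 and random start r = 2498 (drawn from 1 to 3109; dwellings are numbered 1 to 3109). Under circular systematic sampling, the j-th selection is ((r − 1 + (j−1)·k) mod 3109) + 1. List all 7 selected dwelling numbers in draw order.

2498, 2914, 221, 637, 1053, 1469, 1885

Selection 1: 2498
Selection 2: 2498 + 416 = 2914
Selection 3: 2914 + 416 = 3330 → 3330 − 3109 = 221
Selection 4: 221 + 416 = 637
Selection 5: 637 + 416 = 1053
Selection 6: 1053 + 416 = 1469
Selection 7: 1469 + 416 = 1885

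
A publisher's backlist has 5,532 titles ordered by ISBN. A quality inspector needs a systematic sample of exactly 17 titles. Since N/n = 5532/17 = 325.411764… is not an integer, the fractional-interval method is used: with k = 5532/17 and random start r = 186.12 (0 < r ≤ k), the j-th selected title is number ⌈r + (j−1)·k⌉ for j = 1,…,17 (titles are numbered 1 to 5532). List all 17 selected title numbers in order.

187, 512, 837, 1163, 1488, 1814, 2139, 2465, 2790, 3115, 3441, 3766, 4092, 4417, 4742, 5068, 5393

j=1: r + 0k = 186.12 → ⌈·⌉ = 187
j=2: r + 1k = 511.531764… → ⌈·⌉ = 512
j=3: r + 2k = 836.943529… → ⌈·⌉ = 837
j=4: r + 3k = 1162.355294… → ⌈·⌉ = 1163
j=5: r + 4k = 1487.767058… → ⌈·⌉ = 1488
j=6: r + 5k = 1813.178823… → ⌈·⌉ = 1814
j=7: r + 6k = 2138.590588… → ⌈·⌉ = 2139
j=8: r + 7k = 2464.002352… → ⌈·⌉ = 2465
j=9: r + 8k = 2789.414117… → ⌈·⌉ = 2790
j=10: r + 9k = 3114.825882… → ⌈·⌉ = 3115
j=11: r + 10k = 3440.237647… → ⌈·⌉ = 3441
j=12: r + 11k = 3765.649411… → ⌈·⌉ = 3766
j=13: r + 12k = 4091.061176… → ⌈·⌉ = 4092
j=14: r + 13k = 4416.472941… → ⌈·⌉ = 4417
j=15: r + 14k = 4741.884705… → ⌈·⌉ = 4742
j=16: r + 15k = 5067.296470… → ⌈·⌉ = 5068
j=17: r + 16k = 5392.708235… → ⌈·⌉ = 5393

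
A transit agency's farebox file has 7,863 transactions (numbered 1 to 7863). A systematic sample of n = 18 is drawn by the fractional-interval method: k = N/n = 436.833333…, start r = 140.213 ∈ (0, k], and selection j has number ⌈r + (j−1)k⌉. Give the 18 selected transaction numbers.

141, 578, 1014, 1451, 1888, 2325, 2762, 3199, 3635, 4072, 4509, 4946, 5383, 5820, 6256, 6693, 7130, 7567

j=1: r + 0k = 140.213 → ⌈·⌉ = 141
j=2: r + 1k = 577.046333… → ⌈·⌉ = 578
j=3: r + 2k = 1013.879666… → ⌈·⌉ = 1014
j=4: r + 3k = 1450.713 → ⌈·⌉ = 1451
j=5: r + 4k = 1887.546333… → ⌈·⌉ = 1888
j=6: r + 5k = 2324.379666… → ⌈·⌉ = 2325
j=7: r + 6k = 2761.213 → ⌈·⌉ = 2762
j=8: r + 7k = 3198.046333… → ⌈·⌉ = 3199
j=9: r + 8k = 3634.879666… → ⌈·⌉ = 3635
j=10: r + 9k = 4071.713 → ⌈·⌉ = 4072
j=11: r + 10k = 4508.546333… → ⌈·⌉ = 4509
j=12: r + 11k = 4945.379666… → ⌈·⌉ = 4946
j=13: r + 12k = 5382.213 → ⌈·⌉ = 5383
j=14: r + 13k = 5819.046333… → ⌈·⌉ = 5820
j=15: r + 14k = 6255.879666… → ⌈·⌉ = 6256
j=16: r + 15k = 6692.713 → ⌈·⌉ = 6693
j=17: r + 16k = 7129.546333… → ⌈·⌉ = 7130
j=18: r + 17k = 7566.379666… → ⌈·⌉ = 7567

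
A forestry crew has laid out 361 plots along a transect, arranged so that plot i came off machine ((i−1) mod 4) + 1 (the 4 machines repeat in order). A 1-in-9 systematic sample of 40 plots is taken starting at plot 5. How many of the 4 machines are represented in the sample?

4

Consecutive selections differ by k = 9, so their machine numbers differ by 9 mod 4 = 1.
gcd(9, 4) = 1, so the sample visits 4/1 = 4 distinct residues mod 4.
Start 5 is machine 1; the machines hit are 1, 2, 3, 4.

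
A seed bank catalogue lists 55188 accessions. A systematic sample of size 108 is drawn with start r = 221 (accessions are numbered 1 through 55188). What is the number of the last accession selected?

54898

k = 55188/108 = 511
108th selection = r + (108−1)·k = 221 + 107×511 = 221 + 54677 = 54898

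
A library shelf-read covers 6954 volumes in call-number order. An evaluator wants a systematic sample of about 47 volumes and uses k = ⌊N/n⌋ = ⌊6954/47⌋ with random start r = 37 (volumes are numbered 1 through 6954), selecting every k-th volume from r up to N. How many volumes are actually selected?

48

k = ⌊6954/47⌋ = 147
Achieved size = ⌊(6954 − 37)/147⌋ + 1 = ⌊6917/147⌋ + 1 = 47 + 1 = 48
(last selection: 37 + 47×147 = 6946 ≤ 6954; next would be 7093 > 6954)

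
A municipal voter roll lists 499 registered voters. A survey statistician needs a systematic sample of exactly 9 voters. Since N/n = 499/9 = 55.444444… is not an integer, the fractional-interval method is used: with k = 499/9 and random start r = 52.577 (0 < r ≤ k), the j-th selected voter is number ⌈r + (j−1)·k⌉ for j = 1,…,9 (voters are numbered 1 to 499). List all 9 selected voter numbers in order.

53, 109, 164, 219, 275, 330, 386, 441, 497

j=1: r + 0k = 52.577 → ⌈·⌉ = 53
j=2: r + 1k = 108.021444… → ⌈·⌉ = 109
j=3: r + 2k = 163.465888… → ⌈·⌉ = 164
j=4: r + 3k = 218.910333… → ⌈·⌉ = 219
j=5: r + 4k = 274.354777… → ⌈·⌉ = 275
j=6: r + 5k = 329.799222… → ⌈·⌉ = 330
j=7: r + 6k = 385.243666… → ⌈·⌉ = 386
j=8: r + 7k = 440.688111… → ⌈·⌉ = 441
j=9: r + 8k = 496.132555… → ⌈·⌉ = 497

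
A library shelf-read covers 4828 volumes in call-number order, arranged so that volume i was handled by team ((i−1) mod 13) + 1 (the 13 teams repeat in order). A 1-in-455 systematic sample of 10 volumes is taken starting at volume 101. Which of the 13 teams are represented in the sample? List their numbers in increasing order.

10

Consecutive selections differ by k = 455, so their team numbers differ by 455 mod 13 = 0.
gcd(455, 13) = 13, so the sample visits 13/13 = 1 distinct residues mod 13.
Start 101 is team 10; the teams hit are 10.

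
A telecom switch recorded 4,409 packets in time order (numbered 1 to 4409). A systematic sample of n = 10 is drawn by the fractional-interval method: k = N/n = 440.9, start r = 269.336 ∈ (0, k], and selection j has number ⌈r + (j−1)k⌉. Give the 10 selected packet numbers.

j=1: r + 0k = 269.336 → ⌈·⌉ = 270
j=2: r + 1k = 710.236 → ⌈·⌉ = 711
j=3: r + 2k = 1151.136 → ⌈·⌉ = 1152
j=4: r + 3k = 1592.036 → ⌈·⌉ = 1593
j=5: r + 4k = 2032.936 → ⌈·⌉ = 2033
j=6: r + 5k = 2473.836 → ⌈·⌉ = 2474
j=7: r + 6k = 2914.736 → ⌈·⌉ = 2915
j=8: r + 7k = 3355.636 → ⌈·⌉ = 3356
j=9: r + 8k = 3796.536 → ⌈·⌉ = 3797
j=10: r + 9k = 4237.436 → ⌈·⌉ = 4238

270, 711, 1152, 1593, 2033, 2474, 2915, 3356, 3797, 4238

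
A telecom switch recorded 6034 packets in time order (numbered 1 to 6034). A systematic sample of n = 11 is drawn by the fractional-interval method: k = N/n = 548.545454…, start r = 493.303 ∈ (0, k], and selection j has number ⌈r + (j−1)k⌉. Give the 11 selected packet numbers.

494, 1042, 1591, 2139, 2688, 3237, 3785, 4334, 4882, 5431, 5979

j=1: r + 0k = 493.303 → ⌈·⌉ = 494
j=2: r + 1k = 1041.848454… → ⌈·⌉ = 1042
j=3: r + 2k = 1590.393909… → ⌈·⌉ = 1591
j=4: r + 3k = 2138.939363… → ⌈·⌉ = 2139
j=5: r + 4k = 2687.484818… → ⌈·⌉ = 2688
j=6: r + 5k = 3236.030272… → ⌈·⌉ = 3237
j=7: r + 6k = 3784.575727… → ⌈·⌉ = 3785
j=8: r + 7k = 4333.121181… → ⌈·⌉ = 4334
j=9: r + 8k = 4881.666636… → ⌈·⌉ = 4882
j=10: r + 9k = 5430.212090… → ⌈·⌉ = 5431
j=11: r + 10k = 5978.757545… → ⌈·⌉ = 5979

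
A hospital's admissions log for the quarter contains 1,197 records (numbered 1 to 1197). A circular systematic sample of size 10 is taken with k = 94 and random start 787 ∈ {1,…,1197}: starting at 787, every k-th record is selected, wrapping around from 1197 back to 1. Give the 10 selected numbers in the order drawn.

787, 881, 975, 1069, 1163, 60, 154, 248, 342, 436

Selection 1: 787
Selection 2: 787 + 94 = 881
Selection 3: 881 + 94 = 975
Selection 4: 975 + 94 = 1069
Selection 5: 1069 + 94 = 1163
Selection 6: 1163 + 94 = 1257 → 1257 − 1197 = 60
Selection 7: 60 + 94 = 154
Selection 8: 154 + 94 = 248
Selection 9: 248 + 94 = 342
Selection 10: 342 + 94 = 436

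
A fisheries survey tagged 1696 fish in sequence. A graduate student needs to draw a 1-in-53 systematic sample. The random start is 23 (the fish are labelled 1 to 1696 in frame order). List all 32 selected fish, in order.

fish 1: 23
fish 2: 23 + 53 = 76
fish 3: 76 + 53 = 129
fish 4: 129 + 53 = 182
fish 5: 182 + 53 = 235
fish 6: 235 + 53 = 288
fish 7: 288 + 53 = 341
fish 8: 341 + 53 = 394
fish 9: 394 + 53 = 447
fish 10: 447 + 53 = 500
fish 11: 500 + 53 = 553
fish 12: 553 + 53 = 606
fish 13: 606 + 53 = 659
fish 14: 659 + 53 = 712
fish 15: 712 + 53 = 765
fish 16: 765 + 53 = 818
fish 17: 818 + 53 = 871
fish 18: 871 + 53 = 924
fish 19: 924 + 53 = 977
fish 20: 977 + 53 = 1030
fish 21: 1030 + 53 = 1083
fish 22: 1083 + 53 = 1136
fish 23: 1136 + 53 = 1189
fish 24: 1189 + 53 = 1242
fish 25: 1242 + 53 = 1295
fish 26: 1295 + 53 = 1348
fish 27: 1348 + 53 = 1401
fish 28: 1401 + 53 = 1454
fish 29: 1454 + 53 = 1507
fish 30: 1507 + 53 = 1560
fish 31: 1560 + 53 = 1613
fish 32: 1613 + 53 = 1666

23, 76, 129, 182, 235, 288, 341, 394, 447, 500, 553, 606, 659, 712, 765, 818, 871, 924, 977, 1030, 1083, 1136, 1189, 1242, 1295, 1348, 1401, 1454, 1507, 1560, 1613, 1666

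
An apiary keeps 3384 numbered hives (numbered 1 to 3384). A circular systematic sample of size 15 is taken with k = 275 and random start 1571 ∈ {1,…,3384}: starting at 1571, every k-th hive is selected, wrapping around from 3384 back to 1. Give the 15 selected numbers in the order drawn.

1571, 1846, 2121, 2396, 2671, 2946, 3221, 112, 387, 662, 937, 1212, 1487, 1762, 2037

Selection 1: 1571
Selection 2: 1571 + 275 = 1846
Selection 3: 1846 + 275 = 2121
Selection 4: 2121 + 275 = 2396
Selection 5: 2396 + 275 = 2671
Selection 6: 2671 + 275 = 2946
Selection 7: 2946 + 275 = 3221
Selection 8: 3221 + 275 = 3496 → 3496 − 3384 = 112
Selection 9: 112 + 275 = 387
Selection 10: 387 + 275 = 662
Selection 11: 662 + 275 = 937
Selection 12: 937 + 275 = 1212
Selection 13: 1212 + 275 = 1487
Selection 14: 1487 + 275 = 1762
Selection 15: 1762 + 275 = 2037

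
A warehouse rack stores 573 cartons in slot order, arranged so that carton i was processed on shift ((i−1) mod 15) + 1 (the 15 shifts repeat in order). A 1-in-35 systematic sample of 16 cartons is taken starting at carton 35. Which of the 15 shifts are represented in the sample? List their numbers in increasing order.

5, 10, 15

Consecutive selections differ by k = 35, so their shift numbers differ by 35 mod 15 = 5.
gcd(35, 15) = 5, so the sample visits 15/5 = 3 distinct residues mod 15.
Start 35 is shift 5; the shifts hit are 5, 10, 15.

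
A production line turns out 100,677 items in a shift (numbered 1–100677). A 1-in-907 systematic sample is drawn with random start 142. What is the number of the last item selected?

k = 907
111th selection = r + (111−1)·k = 142 + 110×907 = 142 + 99770 = 99912

99912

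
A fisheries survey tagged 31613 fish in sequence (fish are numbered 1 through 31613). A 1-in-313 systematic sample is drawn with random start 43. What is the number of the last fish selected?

31343

k = 313
101st selection = r + (101−1)·k = 43 + 100×313 = 43 + 31300 = 31343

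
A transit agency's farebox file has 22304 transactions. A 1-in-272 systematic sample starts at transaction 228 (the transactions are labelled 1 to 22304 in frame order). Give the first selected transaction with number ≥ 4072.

4308

k = 272
Steps past start: ⌈(4072 − 228)/272⌉ = ⌈3844/272⌉ = 15
Selected transaction: 228 + 15×272 = 4308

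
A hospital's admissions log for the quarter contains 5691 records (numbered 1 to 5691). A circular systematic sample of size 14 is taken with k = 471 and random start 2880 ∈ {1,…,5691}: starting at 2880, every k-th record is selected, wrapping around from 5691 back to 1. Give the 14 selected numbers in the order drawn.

2880, 3351, 3822, 4293, 4764, 5235, 15, 486, 957, 1428, 1899, 2370, 2841, 3312

Selection 1: 2880
Selection 2: 2880 + 471 = 3351
Selection 3: 3351 + 471 = 3822
Selection 4: 3822 + 471 = 4293
Selection 5: 4293 + 471 = 4764
Selection 6: 4764 + 471 = 5235
Selection 7: 5235 + 471 = 5706 → 5706 − 5691 = 15
Selection 8: 15 + 471 = 486
Selection 9: 486 + 471 = 957
Selection 10: 957 + 471 = 1428
Selection 11: 1428 + 471 = 1899
Selection 12: 1899 + 471 = 2370
Selection 13: 2370 + 471 = 2841
Selection 14: 2841 + 471 = 3312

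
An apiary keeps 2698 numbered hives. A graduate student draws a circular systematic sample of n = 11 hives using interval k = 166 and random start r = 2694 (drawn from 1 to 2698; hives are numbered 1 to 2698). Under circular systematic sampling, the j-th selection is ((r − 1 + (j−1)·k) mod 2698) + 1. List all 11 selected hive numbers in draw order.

Selection 1: 2694
Selection 2: 2694 + 166 = 2860 → 2860 − 2698 = 162
Selection 3: 162 + 166 = 328
Selection 4: 328 + 166 = 494
Selection 5: 494 + 166 = 660
Selection 6: 660 + 166 = 826
Selection 7: 826 + 166 = 992
Selection 8: 992 + 166 = 1158
Selection 9: 1158 + 166 = 1324
Selection 10: 1324 + 166 = 1490
Selection 11: 1490 + 166 = 1656

2694, 162, 328, 494, 660, 826, 992, 1158, 1324, 1490, 1656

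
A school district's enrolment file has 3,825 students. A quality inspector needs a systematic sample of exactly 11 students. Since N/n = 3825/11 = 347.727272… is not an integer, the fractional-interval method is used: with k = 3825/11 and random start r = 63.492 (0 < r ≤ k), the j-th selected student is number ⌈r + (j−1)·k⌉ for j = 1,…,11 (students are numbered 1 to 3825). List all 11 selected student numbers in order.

64, 412, 759, 1107, 1455, 1803, 2150, 2498, 2846, 3194, 3541

j=1: r + 0k = 63.492 → ⌈·⌉ = 64
j=2: r + 1k = 411.219272… → ⌈·⌉ = 412
j=3: r + 2k = 758.946545… → ⌈·⌉ = 759
j=4: r + 3k = 1106.673818… → ⌈·⌉ = 1107
j=5: r + 4k = 1454.401090… → ⌈·⌉ = 1455
j=6: r + 5k = 1802.128363… → ⌈·⌉ = 1803
j=7: r + 6k = 2149.855636… → ⌈·⌉ = 2150
j=8: r + 7k = 2497.582909… → ⌈·⌉ = 2498
j=9: r + 8k = 2845.310181… → ⌈·⌉ = 2846
j=10: r + 9k = 3193.037454… → ⌈·⌉ = 3194
j=11: r + 10k = 3540.764727… → ⌈·⌉ = 3541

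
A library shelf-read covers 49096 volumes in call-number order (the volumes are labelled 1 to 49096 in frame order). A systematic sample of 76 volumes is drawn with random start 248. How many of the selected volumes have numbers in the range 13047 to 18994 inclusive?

k = 49096/76 = 646
First selection ≥ 13047: 248 + ⌈(13047−248)/646⌉·646 = 248 + 20×646 = 13168
Last selection ≤ 18994: 248 + ⌊(18994−248)/646⌋·646 = 248 + 29×646 = 18982
Count = 29 − 20 + 1 = 10

10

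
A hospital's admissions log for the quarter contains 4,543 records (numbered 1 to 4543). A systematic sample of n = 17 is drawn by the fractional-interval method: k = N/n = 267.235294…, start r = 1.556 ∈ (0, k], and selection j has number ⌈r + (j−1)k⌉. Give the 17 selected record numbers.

2, 269, 537, 804, 1071, 1338, 1605, 1873, 2140, 2407, 2674, 2942, 3209, 3476, 3743, 4011, 4278

j=1: r + 0k = 1.556 → ⌈·⌉ = 2
j=2: r + 1k = 268.791294… → ⌈·⌉ = 269
j=3: r + 2k = 536.026588… → ⌈·⌉ = 537
j=4: r + 3k = 803.261882… → ⌈·⌉ = 804
j=5: r + 4k = 1070.497176… → ⌈·⌉ = 1071
j=6: r + 5k = 1337.732470… → ⌈·⌉ = 1338
j=7: r + 6k = 1604.967764… → ⌈·⌉ = 1605
j=8: r + 7k = 1872.203058… → ⌈·⌉ = 1873
j=9: r + 8k = 2139.438352… → ⌈·⌉ = 2140
j=10: r + 9k = 2406.673647… → ⌈·⌉ = 2407
j=11: r + 10k = 2673.908941… → ⌈·⌉ = 2674
j=12: r + 11k = 2941.144235… → ⌈·⌉ = 2942
j=13: r + 12k = 3208.379529… → ⌈·⌉ = 3209
j=14: r + 13k = 3475.614823… → ⌈·⌉ = 3476
j=15: r + 14k = 3742.850117… → ⌈·⌉ = 3743
j=16: r + 15k = 4010.085411… → ⌈·⌉ = 4011
j=17: r + 16k = 4277.320705… → ⌈·⌉ = 4278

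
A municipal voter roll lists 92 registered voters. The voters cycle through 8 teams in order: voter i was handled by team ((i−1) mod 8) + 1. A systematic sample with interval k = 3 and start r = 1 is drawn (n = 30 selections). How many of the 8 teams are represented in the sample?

Consecutive selections differ by k = 3, so their team numbers differ by 3 mod 8 = 3.
gcd(3, 8) = 1, so the sample visits 8/1 = 8 distinct residues mod 8.
Start 1 is team 1; the teams hit are 1, 2, 3, 4, 5, 6, 7, 8.

8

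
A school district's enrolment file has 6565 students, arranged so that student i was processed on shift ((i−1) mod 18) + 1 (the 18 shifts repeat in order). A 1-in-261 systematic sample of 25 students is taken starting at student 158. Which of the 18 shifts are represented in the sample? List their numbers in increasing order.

Consecutive selections differ by k = 261, so their shift numbers differ by 261 mod 18 = 9.
gcd(261, 18) = 9, so the sample visits 18/9 = 2 distinct residues mod 18.
Start 158 is shift 14; the shifts hit are 5, 14.

5, 14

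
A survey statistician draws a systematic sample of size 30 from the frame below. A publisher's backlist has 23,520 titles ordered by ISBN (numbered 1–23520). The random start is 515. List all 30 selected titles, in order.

515, 1299, 2083, 2867, 3651, 4435, 5219, 6003, 6787, 7571, 8355, 9139, 9923, 10707, 11491, 12275, 13059, 13843, 14627, 15411, 16195, 16979, 17763, 18547, 19331, 20115, 20899, 21683, 22467, 23251

k = N/n = 23520/30 = 784
title 1: 515
title 2: 515 + 784 = 1299
title 3: 1299 + 784 = 2083
title 4: 2083 + 784 = 2867
title 5: 2867 + 784 = 3651
title 6: 3651 + 784 = 4435
title 7: 4435 + 784 = 5219
title 8: 5219 + 784 = 6003
title 9: 6003 + 784 = 6787
title 10: 6787 + 784 = 7571
title 11: 7571 + 784 = 8355
title 12: 8355 + 784 = 9139
title 13: 9139 + 784 = 9923
title 14: 9923 + 784 = 10707
title 15: 10707 + 784 = 11491
title 16: 11491 + 784 = 12275
title 17: 12275 + 784 = 13059
title 18: 13059 + 784 = 13843
title 19: 13843 + 784 = 14627
title 20: 14627 + 784 = 15411
title 21: 15411 + 784 = 16195
title 22: 16195 + 784 = 16979
title 23: 16979 + 784 = 17763
title 24: 17763 + 784 = 18547
title 25: 18547 + 784 = 19331
title 26: 19331 + 784 = 20115
title 27: 20115 + 784 = 20899
title 28: 20899 + 784 = 21683
title 29: 21683 + 784 = 22467
title 30: 22467 + 784 = 23251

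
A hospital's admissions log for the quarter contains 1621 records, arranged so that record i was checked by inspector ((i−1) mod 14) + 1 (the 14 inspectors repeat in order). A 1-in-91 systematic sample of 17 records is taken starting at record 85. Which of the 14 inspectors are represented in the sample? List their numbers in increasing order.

1, 8

Consecutive selections differ by k = 91, so their inspector numbers differ by 91 mod 14 = 7.
gcd(91, 14) = 7, so the sample visits 14/7 = 2 distinct residues mod 14.
Start 85 is inspector 1; the inspectors hit are 1, 8.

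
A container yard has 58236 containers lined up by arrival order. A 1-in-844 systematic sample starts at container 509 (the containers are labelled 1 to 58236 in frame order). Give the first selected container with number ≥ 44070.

44397

k = 844
Steps past start: ⌈(44070 − 509)/844⌉ = ⌈43561/844⌉ = 52
Selected container: 509 + 52×844 = 44397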